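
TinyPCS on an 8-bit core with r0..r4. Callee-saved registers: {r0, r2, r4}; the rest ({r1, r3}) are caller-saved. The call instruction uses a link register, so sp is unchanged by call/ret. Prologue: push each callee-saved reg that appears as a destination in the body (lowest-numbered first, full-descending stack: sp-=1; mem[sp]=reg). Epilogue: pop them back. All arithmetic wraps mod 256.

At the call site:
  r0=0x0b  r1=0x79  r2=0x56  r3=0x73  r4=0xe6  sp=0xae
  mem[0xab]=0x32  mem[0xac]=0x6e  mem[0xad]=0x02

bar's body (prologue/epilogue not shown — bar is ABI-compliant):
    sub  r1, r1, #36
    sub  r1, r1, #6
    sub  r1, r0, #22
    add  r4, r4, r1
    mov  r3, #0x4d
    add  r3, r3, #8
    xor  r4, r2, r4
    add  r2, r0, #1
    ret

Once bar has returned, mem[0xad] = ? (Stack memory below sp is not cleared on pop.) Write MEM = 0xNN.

MEM = 0x56

prologue: push r2 -> mem[0xad]=0x56, sp=0xad
prologue: push r4 -> mem[0xac]=0xe6, sp=0xac
body[0] sub  r1, r1, #36 -> r1=0x55
body[1] sub  r1, r1, #6 -> r1=0x4f
body[2] sub  r1, r0, #22 -> r1=0xf5
body[3] add  r4, r4, r1 -> r4=0xdb
body[4] mov  r3, #0x4d -> r3=0x4d
body[5] add  r3, r3, #8 -> r3=0x55
body[6] xor  r4, r2, r4 -> r4=0x8d
body[7] add  r2, r0, #1 -> r2=0x0c
epilogue: pop r4=0xe6, sp=0xad
epilogue: pop r2=0x56, sp=0xae
prologue pushed ['r2', 'r4'] at ['0xad', '0xac']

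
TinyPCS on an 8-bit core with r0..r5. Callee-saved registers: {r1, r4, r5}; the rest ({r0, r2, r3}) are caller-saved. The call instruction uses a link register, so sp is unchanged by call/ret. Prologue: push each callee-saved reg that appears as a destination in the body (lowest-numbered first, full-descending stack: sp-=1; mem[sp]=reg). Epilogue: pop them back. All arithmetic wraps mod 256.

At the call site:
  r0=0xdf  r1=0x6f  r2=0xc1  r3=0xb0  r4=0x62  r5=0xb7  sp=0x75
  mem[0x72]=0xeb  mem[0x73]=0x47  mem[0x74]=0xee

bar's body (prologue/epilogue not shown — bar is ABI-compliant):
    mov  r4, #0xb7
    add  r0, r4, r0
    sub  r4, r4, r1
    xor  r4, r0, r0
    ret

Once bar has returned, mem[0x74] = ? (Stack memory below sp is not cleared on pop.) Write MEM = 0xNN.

MEM = 0x62

prologue: push r4 → mem[0x74]=0x62, sp=0x74
body[0] mov  r4, #0xb7 → r4=0xb7
body[1] add  r0, r4, r0 → r0=0x96
body[2] sub  r4, r4, r1 → r4=0x48
body[3] xor  r4, r0, r0 → r4=0x00
epilogue: pop r4=0x62, sp=0x75
prologue pushed ['r4'] at ['0x74']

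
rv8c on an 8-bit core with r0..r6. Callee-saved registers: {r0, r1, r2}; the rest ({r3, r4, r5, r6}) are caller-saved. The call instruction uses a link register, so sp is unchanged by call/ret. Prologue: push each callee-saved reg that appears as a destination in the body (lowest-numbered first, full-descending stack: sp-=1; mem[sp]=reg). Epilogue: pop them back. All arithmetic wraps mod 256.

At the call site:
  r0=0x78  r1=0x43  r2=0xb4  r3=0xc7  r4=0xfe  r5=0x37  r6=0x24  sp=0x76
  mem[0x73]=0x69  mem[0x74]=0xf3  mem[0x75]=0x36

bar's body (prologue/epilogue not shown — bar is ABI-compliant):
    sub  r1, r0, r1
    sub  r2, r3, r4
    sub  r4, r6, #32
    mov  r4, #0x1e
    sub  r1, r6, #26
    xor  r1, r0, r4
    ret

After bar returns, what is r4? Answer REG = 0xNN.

REG = 0x1e

prologue: push r1 → mem[0x75]=0x43, sp=0x75
prologue: push r2 → mem[0x74]=0xb4, sp=0x74
body[0] sub  r1, r0, r1 → r1=0x35
body[1] sub  r2, r3, r4 → r2=0xc9
body[2] sub  r4, r6, #32 → r4=0x04
body[3] mov  r4, #0x1e → r4=0x1e
body[4] sub  r1, r6, #26 → r1=0x0a
body[5] xor  r1, r0, r4 → r1=0x66
epilogue: pop r2=0xb4, sp=0x75
epilogue: pop r1=0x43, sp=0x76
r4 is caller-saved → body value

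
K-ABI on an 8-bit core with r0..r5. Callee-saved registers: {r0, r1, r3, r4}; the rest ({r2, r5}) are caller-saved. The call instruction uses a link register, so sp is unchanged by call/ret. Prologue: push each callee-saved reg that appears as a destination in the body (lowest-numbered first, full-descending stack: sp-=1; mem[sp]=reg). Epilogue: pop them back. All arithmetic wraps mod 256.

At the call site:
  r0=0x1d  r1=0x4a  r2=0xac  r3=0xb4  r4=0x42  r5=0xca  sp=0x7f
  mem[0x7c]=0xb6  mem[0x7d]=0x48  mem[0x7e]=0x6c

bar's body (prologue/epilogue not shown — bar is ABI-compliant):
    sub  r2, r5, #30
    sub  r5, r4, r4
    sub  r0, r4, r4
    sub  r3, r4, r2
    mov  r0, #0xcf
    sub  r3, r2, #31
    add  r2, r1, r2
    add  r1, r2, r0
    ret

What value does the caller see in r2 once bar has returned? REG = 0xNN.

prologue: push r0 → mem[0x7e]=0x1d, sp=0x7e
prologue: push r1 → mem[0x7d]=0x4a, sp=0x7d
prologue: push r3 → mem[0x7c]=0xb4, sp=0x7c
body[0] sub  r2, r5, #30 → r2=0xac
body[1] sub  r5, r4, r4 → r5=0x00
body[2] sub  r0, r4, r4 → r0=0x00
body[3] sub  r3, r4, r2 → r3=0x96
body[4] mov  r0, #0xcf → r0=0xcf
body[5] sub  r3, r2, #31 → r3=0x8d
body[6] add  r2, r1, r2 → r2=0xf6
body[7] add  r1, r2, r0 → r1=0xc5
epilogue: pop r3=0xb4, sp=0x7d
epilogue: pop r1=0x4a, sp=0x7e
epilogue: pop r0=0x1d, sp=0x7f
r2 is caller-saved → body value

REG = 0xf6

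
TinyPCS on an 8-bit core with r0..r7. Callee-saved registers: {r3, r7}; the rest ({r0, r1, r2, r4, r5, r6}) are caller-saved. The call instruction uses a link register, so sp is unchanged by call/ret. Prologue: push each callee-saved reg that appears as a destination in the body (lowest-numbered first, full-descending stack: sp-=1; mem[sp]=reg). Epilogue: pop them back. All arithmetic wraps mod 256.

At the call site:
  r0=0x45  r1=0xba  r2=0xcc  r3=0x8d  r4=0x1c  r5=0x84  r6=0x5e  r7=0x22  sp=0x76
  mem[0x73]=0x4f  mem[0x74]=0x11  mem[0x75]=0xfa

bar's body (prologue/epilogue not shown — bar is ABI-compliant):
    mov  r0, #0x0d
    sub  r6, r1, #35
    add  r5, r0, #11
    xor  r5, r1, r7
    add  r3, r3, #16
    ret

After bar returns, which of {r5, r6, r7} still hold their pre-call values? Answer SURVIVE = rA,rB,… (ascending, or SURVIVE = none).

prologue: push r3 -> mem[0x75]=0x8d, sp=0x75
body[0] mov  r0, #0x0d -> r0=0x0d
body[1] sub  r6, r1, #35 -> r6=0x97
body[2] add  r5, r0, #11 -> r5=0x18
body[3] xor  r5, r1, r7 -> r5=0x98
body[4] add  r3, r3, #16 -> r3=0x9d
epilogue: pop r3=0x8d, sp=0x76
r5: caller-saved, written=True
r6: caller-saved, written=True
r7: callee-saved, written=False

SURVIVE = r7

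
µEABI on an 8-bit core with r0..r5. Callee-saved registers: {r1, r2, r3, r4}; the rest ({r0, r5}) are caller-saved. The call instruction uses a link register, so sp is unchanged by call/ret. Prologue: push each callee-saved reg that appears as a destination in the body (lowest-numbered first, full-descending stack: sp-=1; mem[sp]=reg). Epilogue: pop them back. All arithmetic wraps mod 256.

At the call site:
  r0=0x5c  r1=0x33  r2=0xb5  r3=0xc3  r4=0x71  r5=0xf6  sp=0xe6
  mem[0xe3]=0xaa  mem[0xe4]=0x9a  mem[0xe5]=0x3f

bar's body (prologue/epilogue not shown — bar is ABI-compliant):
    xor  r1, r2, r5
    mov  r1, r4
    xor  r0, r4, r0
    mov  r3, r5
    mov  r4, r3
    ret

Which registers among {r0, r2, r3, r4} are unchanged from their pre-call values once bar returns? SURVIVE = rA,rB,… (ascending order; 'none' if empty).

SURVIVE = r2,r3,r4

prologue: push r1 -> mem[0xe5]=0x33, sp=0xe5
prologue: push r3 -> mem[0xe4]=0xc3, sp=0xe4
prologue: push r4 -> mem[0xe3]=0x71, sp=0xe3
body[0] xor  r1, r2, r5 -> r1=0x43
body[1] mov  r1, r4 -> r1=0x71
body[2] xor  r0, r4, r0 -> r0=0x2d
body[3] mov  r3, r5 -> r3=0xf6
body[4] mov  r4, r3 -> r4=0xf6
epilogue: pop r4=0x71, sp=0xe4
epilogue: pop r3=0xc3, sp=0xe5
epilogue: pop r1=0x33, sp=0xe6
r0: caller-saved, written=True
r2: callee-saved, written=False
r3: callee-saved, written=True
r4: callee-saved, written=True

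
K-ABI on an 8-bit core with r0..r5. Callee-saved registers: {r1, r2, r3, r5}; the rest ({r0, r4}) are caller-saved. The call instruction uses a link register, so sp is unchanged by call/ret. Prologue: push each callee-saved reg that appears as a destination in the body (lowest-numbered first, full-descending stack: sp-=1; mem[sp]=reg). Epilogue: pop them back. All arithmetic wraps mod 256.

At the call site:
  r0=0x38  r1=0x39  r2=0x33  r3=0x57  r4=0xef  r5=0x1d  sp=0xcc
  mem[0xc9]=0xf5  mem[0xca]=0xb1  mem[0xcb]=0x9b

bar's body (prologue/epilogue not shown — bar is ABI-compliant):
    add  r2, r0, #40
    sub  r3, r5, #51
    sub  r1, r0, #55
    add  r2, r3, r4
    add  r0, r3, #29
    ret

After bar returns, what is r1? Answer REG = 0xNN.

REG = 0x39

prologue: push r1 -> mem[0xcb]=0x39, sp=0xcb
prologue: push r2 -> mem[0xca]=0x33, sp=0xca
prologue: push r3 -> mem[0xc9]=0x57, sp=0xc9
body[0] add  r2, r0, #40 -> r2=0x60
body[1] sub  r3, r5, #51 -> r3=0xea
body[2] sub  r1, r0, #55 -> r1=0x01
body[3] add  r2, r3, r4 -> r2=0xd9
body[4] add  r0, r3, #29 -> r0=0x07
epilogue: pop r3=0x57, sp=0xca
epilogue: pop r2=0x33, sp=0xcb
epilogue: pop r1=0x39, sp=0xcc
r1 is callee-saved -> restored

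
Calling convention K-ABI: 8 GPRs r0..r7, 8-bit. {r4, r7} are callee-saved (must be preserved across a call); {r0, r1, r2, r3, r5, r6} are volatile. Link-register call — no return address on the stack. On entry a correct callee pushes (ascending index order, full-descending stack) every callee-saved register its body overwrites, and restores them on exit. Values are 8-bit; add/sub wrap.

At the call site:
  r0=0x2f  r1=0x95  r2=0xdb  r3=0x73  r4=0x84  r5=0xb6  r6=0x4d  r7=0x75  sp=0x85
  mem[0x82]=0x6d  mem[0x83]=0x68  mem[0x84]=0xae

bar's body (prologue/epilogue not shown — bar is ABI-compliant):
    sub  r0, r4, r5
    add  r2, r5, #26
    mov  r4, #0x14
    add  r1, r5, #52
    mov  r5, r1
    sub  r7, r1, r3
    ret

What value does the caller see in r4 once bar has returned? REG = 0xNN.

prologue: push r4 → mem[0x84]=0x84, sp=0x84
prologue: push r7 → mem[0x83]=0x75, sp=0x83
body[0] sub  r0, r4, r5 → r0=0xce
body[1] add  r2, r5, #26 → r2=0xd0
body[2] mov  r4, #0x14 → r4=0x14
body[3] add  r1, r5, #52 → r1=0xea
body[4] mov  r5, r1 → r5=0xea
body[5] sub  r7, r1, r3 → r7=0x77
epilogue: pop r7=0x75, sp=0x84
epilogue: pop r4=0x84, sp=0x85
r4 is callee-saved → restored

REG = 0x84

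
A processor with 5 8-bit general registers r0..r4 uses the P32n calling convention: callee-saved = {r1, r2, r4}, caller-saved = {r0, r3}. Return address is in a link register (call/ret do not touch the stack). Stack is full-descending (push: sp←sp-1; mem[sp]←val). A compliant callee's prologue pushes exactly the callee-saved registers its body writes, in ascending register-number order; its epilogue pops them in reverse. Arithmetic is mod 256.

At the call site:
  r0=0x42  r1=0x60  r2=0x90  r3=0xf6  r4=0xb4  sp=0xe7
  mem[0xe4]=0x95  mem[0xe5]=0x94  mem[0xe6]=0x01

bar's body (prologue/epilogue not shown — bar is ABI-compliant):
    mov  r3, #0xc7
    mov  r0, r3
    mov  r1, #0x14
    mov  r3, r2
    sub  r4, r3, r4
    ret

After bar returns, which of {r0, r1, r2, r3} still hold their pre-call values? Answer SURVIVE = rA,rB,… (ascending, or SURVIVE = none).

prologue: push r1 → mem[0xe6]=0x60, sp=0xe6
prologue: push r4 → mem[0xe5]=0xb4, sp=0xe5
body[0] mov  r3, #0xc7 → r3=0xc7
body[1] mov  r0, r3 → r0=0xc7
body[2] mov  r1, #0x14 → r1=0x14
body[3] mov  r3, r2 → r3=0x90
body[4] sub  r4, r3, r4 → r4=0xdc
epilogue: pop r4=0xb4, sp=0xe6
epilogue: pop r1=0x60, sp=0xe7
r0: caller-saved, written=True
r1: callee-saved, written=True
r2: callee-saved, written=False
r3: caller-saved, written=True

SURVIVE = r1,r2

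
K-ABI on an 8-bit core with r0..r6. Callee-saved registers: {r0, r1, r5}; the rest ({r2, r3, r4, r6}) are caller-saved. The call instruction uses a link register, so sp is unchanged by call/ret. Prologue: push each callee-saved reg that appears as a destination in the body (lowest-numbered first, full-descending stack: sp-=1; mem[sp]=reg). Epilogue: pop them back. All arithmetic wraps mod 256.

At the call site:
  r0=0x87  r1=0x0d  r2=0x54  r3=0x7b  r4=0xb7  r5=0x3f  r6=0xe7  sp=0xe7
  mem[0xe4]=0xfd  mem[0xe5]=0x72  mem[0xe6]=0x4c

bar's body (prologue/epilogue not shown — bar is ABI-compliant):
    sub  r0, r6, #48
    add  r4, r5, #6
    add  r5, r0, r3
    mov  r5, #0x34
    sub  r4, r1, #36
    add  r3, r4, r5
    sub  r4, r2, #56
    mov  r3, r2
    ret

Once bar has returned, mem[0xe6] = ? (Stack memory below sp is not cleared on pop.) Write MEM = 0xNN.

MEM = 0x87

prologue: push r0 -> mem[0xe6]=0x87, sp=0xe6
prologue: push r5 -> mem[0xe5]=0x3f, sp=0xe5
body[0] sub  r0, r6, #48 -> r0=0xb7
body[1] add  r4, r5, #6 -> r4=0x45
body[2] add  r5, r0, r3 -> r5=0x32
body[3] mov  r5, #0x34 -> r5=0x34
body[4] sub  r4, r1, #36 -> r4=0xe9
body[5] add  r3, r4, r5 -> r3=0x1d
body[6] sub  r4, r2, #56 -> r4=0x1c
body[7] mov  r3, r2 -> r3=0x54
epilogue: pop r5=0x3f, sp=0xe6
epilogue: pop r0=0x87, sp=0xe7
prologue pushed ['r0', 'r5'] at ['0xe6', '0xe5']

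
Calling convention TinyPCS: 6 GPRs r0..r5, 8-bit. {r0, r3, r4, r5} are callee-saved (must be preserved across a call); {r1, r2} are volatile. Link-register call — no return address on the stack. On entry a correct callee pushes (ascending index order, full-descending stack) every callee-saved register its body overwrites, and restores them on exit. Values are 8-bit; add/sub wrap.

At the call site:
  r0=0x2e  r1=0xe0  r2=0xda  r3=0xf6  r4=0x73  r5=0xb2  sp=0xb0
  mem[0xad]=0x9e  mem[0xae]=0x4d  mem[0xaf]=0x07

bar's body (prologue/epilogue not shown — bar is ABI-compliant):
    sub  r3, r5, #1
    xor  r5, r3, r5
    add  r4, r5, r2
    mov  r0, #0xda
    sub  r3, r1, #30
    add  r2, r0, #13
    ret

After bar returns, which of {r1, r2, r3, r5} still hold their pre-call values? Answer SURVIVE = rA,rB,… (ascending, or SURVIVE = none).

prologue: push r0 → mem[0xaf]=0x2e, sp=0xaf
prologue: push r3 → mem[0xae]=0xf6, sp=0xae
prologue: push r4 → mem[0xad]=0x73, sp=0xad
prologue: push r5 → mem[0xac]=0xb2, sp=0xac
body[0] sub  r3, r5, #1 → r3=0xb1
body[1] xor  r5, r3, r5 → r5=0x03
body[2] add  r4, r5, r2 → r4=0xdd
body[3] mov  r0, #0xda → r0=0xda
body[4] sub  r3, r1, #30 → r3=0xc2
body[5] add  r2, r0, #13 → r2=0xe7
epilogue: pop r5=0xb2, sp=0xad
epilogue: pop r4=0x73, sp=0xae
epilogue: pop r3=0xf6, sp=0xaf
epilogue: pop r0=0x2e, sp=0xb0
r1: caller-saved, written=False
r2: caller-saved, written=True
r3: callee-saved, written=True
r5: callee-saved, written=True

SURVIVE = r1,r3,r5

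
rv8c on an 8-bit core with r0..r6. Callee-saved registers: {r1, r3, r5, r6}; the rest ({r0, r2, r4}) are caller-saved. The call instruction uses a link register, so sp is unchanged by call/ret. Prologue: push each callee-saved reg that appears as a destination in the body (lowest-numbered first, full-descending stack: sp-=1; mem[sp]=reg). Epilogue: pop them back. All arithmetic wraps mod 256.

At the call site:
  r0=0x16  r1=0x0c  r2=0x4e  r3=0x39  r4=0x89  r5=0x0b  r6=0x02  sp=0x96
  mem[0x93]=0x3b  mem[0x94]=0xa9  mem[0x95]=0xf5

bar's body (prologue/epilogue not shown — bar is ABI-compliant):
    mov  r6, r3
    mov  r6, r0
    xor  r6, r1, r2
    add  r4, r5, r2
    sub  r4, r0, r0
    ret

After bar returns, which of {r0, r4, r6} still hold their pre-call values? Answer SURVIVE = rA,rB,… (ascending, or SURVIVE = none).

SURVIVE = r0,r6

prologue: push r6 → mem[0x95]=0x02, sp=0x95
body[0] mov  r6, r3 → r6=0x39
body[1] mov  r6, r0 → r6=0x16
body[2] xor  r6, r1, r2 → r6=0x42
body[3] add  r4, r5, r2 → r4=0x59
body[4] sub  r4, r0, r0 → r4=0x00
epilogue: pop r6=0x02, sp=0x96
r0: caller-saved, written=False
r4: caller-saved, written=True
r6: callee-saved, written=True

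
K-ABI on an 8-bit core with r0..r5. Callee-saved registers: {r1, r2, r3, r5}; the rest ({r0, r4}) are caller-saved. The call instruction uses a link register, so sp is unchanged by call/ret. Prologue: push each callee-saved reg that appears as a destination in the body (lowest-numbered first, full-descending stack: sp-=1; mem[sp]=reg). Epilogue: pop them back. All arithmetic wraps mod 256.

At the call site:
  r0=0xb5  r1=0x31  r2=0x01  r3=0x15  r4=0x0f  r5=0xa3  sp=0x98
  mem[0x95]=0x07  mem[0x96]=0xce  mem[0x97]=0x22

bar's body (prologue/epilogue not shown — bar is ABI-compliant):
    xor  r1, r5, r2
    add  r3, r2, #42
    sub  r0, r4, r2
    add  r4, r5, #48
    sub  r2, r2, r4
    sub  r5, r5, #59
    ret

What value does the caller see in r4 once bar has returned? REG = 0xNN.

prologue: push r1 → mem[0x97]=0x31, sp=0x97
prologue: push r2 → mem[0x96]=0x01, sp=0x96
prologue: push r3 → mem[0x95]=0x15, sp=0x95
prologue: push r5 → mem[0x94]=0xa3, sp=0x94
body[0] xor  r1, r5, r2 → r1=0xa2
body[1] add  r3, r2, #42 → r3=0x2b
body[2] sub  r0, r4, r2 → r0=0x0e
body[3] add  r4, r5, #48 → r4=0xd3
body[4] sub  r2, r2, r4 → r2=0x2e
body[5] sub  r5, r5, #59 → r5=0x68
epilogue: pop r5=0xa3, sp=0x95
epilogue: pop r3=0x15, sp=0x96
epilogue: pop r2=0x01, sp=0x97
epilogue: pop r1=0x31, sp=0x98
r4 is caller-saved → body value

REG = 0xd3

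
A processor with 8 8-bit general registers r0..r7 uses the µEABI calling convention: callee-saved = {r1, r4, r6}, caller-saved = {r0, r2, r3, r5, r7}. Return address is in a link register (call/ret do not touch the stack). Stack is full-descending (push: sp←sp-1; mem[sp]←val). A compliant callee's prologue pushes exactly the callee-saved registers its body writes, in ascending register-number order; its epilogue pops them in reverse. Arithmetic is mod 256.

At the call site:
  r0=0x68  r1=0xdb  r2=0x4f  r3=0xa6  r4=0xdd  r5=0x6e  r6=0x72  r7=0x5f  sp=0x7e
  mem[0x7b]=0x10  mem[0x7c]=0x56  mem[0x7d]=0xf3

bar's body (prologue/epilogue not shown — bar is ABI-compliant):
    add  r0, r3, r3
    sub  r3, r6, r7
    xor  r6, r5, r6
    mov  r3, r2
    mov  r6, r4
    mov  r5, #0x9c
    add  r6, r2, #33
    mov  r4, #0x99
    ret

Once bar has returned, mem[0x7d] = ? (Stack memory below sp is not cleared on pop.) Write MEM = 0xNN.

MEM = 0xdd

prologue: push r4 → mem[0x7d]=0xdd, sp=0x7d
prologue: push r6 → mem[0x7c]=0x72, sp=0x7c
body[0] add  r0, r3, r3 → r0=0x4c
body[1] sub  r3, r6, r7 → r3=0x13
body[2] xor  r6, r5, r6 → r6=0x1c
body[3] mov  r3, r2 → r3=0x4f
body[4] mov  r6, r4 → r6=0xdd
body[5] mov  r5, #0x9c → r5=0x9c
body[6] add  r6, r2, #33 → r6=0x70
body[7] mov  r4, #0x99 → r4=0x99
epilogue: pop r6=0x72, sp=0x7d
epilogue: pop r4=0xdd, sp=0x7e
prologue pushed ['r4', 'r6'] at ['0x7d', '0x7c']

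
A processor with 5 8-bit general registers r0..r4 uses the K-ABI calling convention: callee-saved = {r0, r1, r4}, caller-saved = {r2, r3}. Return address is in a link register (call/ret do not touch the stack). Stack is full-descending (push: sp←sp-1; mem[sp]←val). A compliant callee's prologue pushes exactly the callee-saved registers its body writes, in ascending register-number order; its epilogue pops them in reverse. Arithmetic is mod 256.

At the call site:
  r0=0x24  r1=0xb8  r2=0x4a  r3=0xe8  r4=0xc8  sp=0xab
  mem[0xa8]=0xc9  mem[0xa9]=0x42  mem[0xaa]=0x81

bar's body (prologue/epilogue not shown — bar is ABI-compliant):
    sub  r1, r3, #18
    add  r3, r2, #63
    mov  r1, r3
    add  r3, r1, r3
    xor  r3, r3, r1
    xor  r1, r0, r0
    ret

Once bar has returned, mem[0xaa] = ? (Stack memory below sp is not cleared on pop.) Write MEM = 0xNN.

MEM = 0xb8

prologue: push r1 -> mem[0xaa]=0xb8, sp=0xaa
body[0] sub  r1, r3, #18 -> r1=0xd6
body[1] add  r3, r2, #63 -> r3=0x89
body[2] mov  r1, r3 -> r1=0x89
body[3] add  r3, r1, r3 -> r3=0x12
body[4] xor  r3, r3, r1 -> r3=0x9b
body[5] xor  r1, r0, r0 -> r1=0x00
epilogue: pop r1=0xb8, sp=0xab
prologue pushed ['r1'] at ['0xaa']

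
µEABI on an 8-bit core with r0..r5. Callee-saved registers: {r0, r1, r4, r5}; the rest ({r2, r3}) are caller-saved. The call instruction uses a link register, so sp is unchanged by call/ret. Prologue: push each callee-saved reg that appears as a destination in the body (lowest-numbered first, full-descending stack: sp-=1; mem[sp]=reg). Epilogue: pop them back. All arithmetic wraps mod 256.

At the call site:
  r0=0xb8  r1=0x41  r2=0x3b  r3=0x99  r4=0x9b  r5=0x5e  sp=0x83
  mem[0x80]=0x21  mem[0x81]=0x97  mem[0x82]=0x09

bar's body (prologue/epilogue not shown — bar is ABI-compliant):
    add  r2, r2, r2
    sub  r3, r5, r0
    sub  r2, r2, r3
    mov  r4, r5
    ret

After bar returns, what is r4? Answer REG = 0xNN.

REG = 0x9b

prologue: push r4 → mem[0x82]=0x9b, sp=0x82
body[0] add  r2, r2, r2 → r2=0x76
body[1] sub  r3, r5, r0 → r3=0xa6
body[2] sub  r2, r2, r3 → r2=0xd0
body[3] mov  r4, r5 → r4=0x5e
epilogue: pop r4=0x9b, sp=0x83
r4 is callee-saved → restored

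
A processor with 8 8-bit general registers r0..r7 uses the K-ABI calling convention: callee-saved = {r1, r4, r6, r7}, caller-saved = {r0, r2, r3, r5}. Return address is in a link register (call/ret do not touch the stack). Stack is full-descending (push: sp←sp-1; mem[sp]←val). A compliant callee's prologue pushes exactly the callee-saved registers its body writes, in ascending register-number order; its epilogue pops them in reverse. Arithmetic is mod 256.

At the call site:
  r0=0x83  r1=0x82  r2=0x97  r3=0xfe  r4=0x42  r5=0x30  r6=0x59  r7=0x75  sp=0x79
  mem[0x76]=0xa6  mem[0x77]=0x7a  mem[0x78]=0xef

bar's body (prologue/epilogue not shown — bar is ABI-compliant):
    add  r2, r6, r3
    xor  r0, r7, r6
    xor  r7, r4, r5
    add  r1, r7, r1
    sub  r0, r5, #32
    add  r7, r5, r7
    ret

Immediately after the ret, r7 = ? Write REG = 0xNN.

prologue: push r1 → mem[0x78]=0x82, sp=0x78
prologue: push r7 → mem[0x77]=0x75, sp=0x77
body[0] add  r2, r6, r3 → r2=0x57
body[1] xor  r0, r7, r6 → r0=0x2c
body[2] xor  r7, r4, r5 → r7=0x72
body[3] add  r1, r7, r1 → r1=0xf4
body[4] sub  r0, r5, #32 → r0=0x10
body[5] add  r7, r5, r7 → r7=0xa2
epilogue: pop r7=0x75, sp=0x78
epilogue: pop r1=0x82, sp=0x79
r7 is callee-saved → restored

REG = 0x75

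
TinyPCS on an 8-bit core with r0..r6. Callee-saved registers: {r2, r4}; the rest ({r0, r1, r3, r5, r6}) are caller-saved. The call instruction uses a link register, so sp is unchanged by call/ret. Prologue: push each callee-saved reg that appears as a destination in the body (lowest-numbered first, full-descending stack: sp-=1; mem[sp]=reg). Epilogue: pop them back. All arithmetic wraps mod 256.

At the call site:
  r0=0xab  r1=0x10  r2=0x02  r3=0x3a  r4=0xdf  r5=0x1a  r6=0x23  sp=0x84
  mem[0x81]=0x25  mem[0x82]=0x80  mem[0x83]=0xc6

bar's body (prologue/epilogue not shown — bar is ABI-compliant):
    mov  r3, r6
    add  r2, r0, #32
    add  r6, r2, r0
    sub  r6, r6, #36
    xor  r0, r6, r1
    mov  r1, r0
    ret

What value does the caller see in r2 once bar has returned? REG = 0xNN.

prologue: push r2 → mem[0x83]=0x02, sp=0x83
body[0] mov  r3, r6 → r3=0x23
body[1] add  r2, r0, #32 → r2=0xcb
body[2] add  r6, r2, r0 → r6=0x76
body[3] sub  r6, r6, #36 → r6=0x52
body[4] xor  r0, r6, r1 → r0=0x42
body[5] mov  r1, r0 → r1=0x42
epilogue: pop r2=0x02, sp=0x84
r2 is callee-saved → restored

REG = 0x02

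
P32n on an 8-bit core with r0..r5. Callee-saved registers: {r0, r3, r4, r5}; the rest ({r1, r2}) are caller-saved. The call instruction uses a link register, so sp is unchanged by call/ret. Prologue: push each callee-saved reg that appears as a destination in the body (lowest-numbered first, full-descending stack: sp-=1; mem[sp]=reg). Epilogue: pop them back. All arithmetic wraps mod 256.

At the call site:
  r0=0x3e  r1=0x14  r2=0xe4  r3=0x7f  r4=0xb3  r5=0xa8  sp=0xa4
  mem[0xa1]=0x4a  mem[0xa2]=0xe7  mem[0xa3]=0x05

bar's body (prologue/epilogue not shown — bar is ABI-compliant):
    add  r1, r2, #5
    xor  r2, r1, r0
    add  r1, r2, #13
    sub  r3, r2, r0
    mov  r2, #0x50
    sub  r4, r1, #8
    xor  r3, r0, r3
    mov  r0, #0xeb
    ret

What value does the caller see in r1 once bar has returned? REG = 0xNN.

REG = 0xe4

prologue: push r0 → mem[0xa3]=0x3e, sp=0xa3
prologue: push r3 → mem[0xa2]=0x7f, sp=0xa2
prologue: push r4 → mem[0xa1]=0xb3, sp=0xa1
body[0] add  r1, r2, #5 → r1=0xe9
body[1] xor  r2, r1, r0 → r2=0xd7
body[2] add  r1, r2, #13 → r1=0xe4
body[3] sub  r3, r2, r0 → r3=0x99
body[4] mov  r2, #0x50 → r2=0x50
body[5] sub  r4, r1, #8 → r4=0xdc
body[6] xor  r3, r0, r3 → r3=0xa7
body[7] mov  r0, #0xeb → r0=0xeb
epilogue: pop r4=0xb3, sp=0xa2
epilogue: pop r3=0x7f, sp=0xa3
epilogue: pop r0=0x3e, sp=0xa4
r1 is caller-saved → body value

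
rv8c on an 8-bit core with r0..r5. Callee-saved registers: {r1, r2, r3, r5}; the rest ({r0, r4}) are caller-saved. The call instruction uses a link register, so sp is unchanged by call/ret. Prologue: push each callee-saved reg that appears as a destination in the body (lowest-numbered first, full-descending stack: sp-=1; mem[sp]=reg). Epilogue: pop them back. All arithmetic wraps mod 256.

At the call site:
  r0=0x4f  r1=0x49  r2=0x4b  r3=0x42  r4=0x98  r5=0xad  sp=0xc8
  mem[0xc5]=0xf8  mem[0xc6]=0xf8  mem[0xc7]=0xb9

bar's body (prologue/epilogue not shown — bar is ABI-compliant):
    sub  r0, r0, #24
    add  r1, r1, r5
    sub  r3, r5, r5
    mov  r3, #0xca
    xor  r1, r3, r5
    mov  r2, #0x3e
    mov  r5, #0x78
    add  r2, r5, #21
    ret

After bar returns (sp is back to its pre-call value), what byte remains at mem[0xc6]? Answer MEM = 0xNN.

MEM = 0x4b

prologue: push r1 → mem[0xc7]=0x49, sp=0xc7
prologue: push r2 → mem[0xc6]=0x4b, sp=0xc6
prologue: push r3 → mem[0xc5]=0x42, sp=0xc5
prologue: push r5 → mem[0xc4]=0xad, sp=0xc4
body[0] sub  r0, r0, #24 → r0=0x37
body[1] add  r1, r1, r5 → r1=0xf6
body[2] sub  r3, r5, r5 → r3=0x00
body[3] mov  r3, #0xca → r3=0xca
body[4] xor  r1, r3, r5 → r1=0x67
body[5] mov  r2, #0x3e → r2=0x3e
body[6] mov  r5, #0x78 → r5=0x78
body[7] add  r2, r5, #21 → r2=0x8d
epilogue: pop r5=0xad, sp=0xc5
epilogue: pop r3=0x42, sp=0xc6
epilogue: pop r2=0x4b, sp=0xc7
epilogue: pop r1=0x49, sp=0xc8
prologue pushed ['r1', 'r2', 'r3', 'r5'] at ['0xc7', '0xc6', '0xc5', '0xc4']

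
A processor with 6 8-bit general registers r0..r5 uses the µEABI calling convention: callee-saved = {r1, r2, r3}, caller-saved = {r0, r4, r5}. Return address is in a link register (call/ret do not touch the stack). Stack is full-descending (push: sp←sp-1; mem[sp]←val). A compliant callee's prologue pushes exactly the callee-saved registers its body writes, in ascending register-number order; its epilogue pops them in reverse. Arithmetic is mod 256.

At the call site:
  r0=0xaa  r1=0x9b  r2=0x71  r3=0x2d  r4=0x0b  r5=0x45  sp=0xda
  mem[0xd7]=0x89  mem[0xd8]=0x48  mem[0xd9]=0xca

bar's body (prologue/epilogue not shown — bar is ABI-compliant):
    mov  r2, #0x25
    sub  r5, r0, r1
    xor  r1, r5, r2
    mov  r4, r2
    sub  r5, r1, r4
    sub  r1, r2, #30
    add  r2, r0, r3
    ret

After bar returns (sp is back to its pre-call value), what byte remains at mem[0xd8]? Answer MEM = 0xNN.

MEM = 0x71

prologue: push r1 → mem[0xd9]=0x9b, sp=0xd9
prologue: push r2 → mem[0xd8]=0x71, sp=0xd8
body[0] mov  r2, #0x25 → r2=0x25
body[1] sub  r5, r0, r1 → r5=0x0f
body[2] xor  r1, r5, r2 → r1=0x2a
body[3] mov  r4, r2 → r4=0x25
body[4] sub  r5, r1, r4 → r5=0x05
body[5] sub  r1, r2, #30 → r1=0x07
body[6] add  r2, r0, r3 → r2=0xd7
epilogue: pop r2=0x71, sp=0xd9
epilogue: pop r1=0x9b, sp=0xda
prologue pushed ['r1', 'r2'] at ['0xd9', '0xd8']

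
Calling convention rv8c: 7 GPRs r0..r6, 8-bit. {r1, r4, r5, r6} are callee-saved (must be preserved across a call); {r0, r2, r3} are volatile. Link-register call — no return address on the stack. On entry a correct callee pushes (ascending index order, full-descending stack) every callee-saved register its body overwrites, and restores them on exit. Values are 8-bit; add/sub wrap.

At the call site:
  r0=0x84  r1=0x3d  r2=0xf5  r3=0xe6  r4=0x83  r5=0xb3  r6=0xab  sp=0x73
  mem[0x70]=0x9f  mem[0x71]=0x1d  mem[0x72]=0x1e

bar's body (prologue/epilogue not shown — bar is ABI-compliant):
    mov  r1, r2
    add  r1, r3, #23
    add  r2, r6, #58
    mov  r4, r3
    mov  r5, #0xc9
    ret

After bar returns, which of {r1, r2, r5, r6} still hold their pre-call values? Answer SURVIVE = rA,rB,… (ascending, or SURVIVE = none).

prologue: push r1 -> mem[0x72]=0x3d, sp=0x72
prologue: push r4 -> mem[0x71]=0x83, sp=0x71
prologue: push r5 -> mem[0x70]=0xb3, sp=0x70
body[0] mov  r1, r2 -> r1=0xf5
body[1] add  r1, r3, #23 -> r1=0xfd
body[2] add  r2, r6, #58 -> r2=0xe5
body[3] mov  r4, r3 -> r4=0xe6
body[4] mov  r5, #0xc9 -> r5=0xc9
epilogue: pop r5=0xb3, sp=0x71
epilogue: pop r4=0x83, sp=0x72
epilogue: pop r1=0x3d, sp=0x73
r1: callee-saved, written=True
r2: caller-saved, written=True
r5: callee-saved, written=True
r6: callee-saved, written=False

SURVIVE = r1,r5,r6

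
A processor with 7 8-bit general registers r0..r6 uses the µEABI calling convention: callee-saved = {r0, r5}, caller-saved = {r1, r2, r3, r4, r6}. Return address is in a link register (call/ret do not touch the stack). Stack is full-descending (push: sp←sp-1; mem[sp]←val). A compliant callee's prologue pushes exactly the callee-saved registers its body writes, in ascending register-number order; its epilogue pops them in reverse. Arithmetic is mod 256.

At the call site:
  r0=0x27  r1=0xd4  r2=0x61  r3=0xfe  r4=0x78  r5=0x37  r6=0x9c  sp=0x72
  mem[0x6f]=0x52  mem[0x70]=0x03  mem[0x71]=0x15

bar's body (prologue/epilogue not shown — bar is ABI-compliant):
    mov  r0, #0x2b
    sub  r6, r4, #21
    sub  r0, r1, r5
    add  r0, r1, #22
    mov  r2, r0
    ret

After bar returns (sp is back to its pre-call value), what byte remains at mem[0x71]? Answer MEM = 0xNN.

prologue: push r0 -> mem[0x71]=0x27, sp=0x71
body[0] mov  r0, #0x2b -> r0=0x2b
body[1] sub  r6, r4, #21 -> r6=0x63
body[2] sub  r0, r1, r5 -> r0=0x9d
body[3] add  r0, r1, #22 -> r0=0xea
body[4] mov  r2, r0 -> r2=0xea
epilogue: pop r0=0x27, sp=0x72
prologue pushed ['r0'] at ['0x71']

MEM = 0x27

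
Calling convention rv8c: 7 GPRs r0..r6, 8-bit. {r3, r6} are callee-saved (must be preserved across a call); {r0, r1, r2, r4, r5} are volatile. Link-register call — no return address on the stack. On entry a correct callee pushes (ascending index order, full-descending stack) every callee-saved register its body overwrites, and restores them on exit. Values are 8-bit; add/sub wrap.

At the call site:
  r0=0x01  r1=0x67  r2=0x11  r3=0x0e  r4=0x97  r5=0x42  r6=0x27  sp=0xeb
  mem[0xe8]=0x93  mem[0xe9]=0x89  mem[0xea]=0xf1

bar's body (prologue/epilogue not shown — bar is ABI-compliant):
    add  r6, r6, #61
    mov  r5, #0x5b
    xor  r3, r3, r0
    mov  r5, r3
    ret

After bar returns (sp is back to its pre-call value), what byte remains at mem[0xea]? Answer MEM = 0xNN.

MEM = 0x0e

prologue: push r3 → mem[0xea]=0x0e, sp=0xea
prologue: push r6 → mem[0xe9]=0x27, sp=0xe9
body[0] add  r6, r6, #61 → r6=0x64
body[1] mov  r5, #0x5b → r5=0x5b
body[2] xor  r3, r3, r0 → r3=0x0f
body[3] mov  r5, r3 → r5=0x0f
epilogue: pop r6=0x27, sp=0xea
epilogue: pop r3=0x0e, sp=0xeb
prologue pushed ['r3', 'r6'] at ['0xea', '0xe9']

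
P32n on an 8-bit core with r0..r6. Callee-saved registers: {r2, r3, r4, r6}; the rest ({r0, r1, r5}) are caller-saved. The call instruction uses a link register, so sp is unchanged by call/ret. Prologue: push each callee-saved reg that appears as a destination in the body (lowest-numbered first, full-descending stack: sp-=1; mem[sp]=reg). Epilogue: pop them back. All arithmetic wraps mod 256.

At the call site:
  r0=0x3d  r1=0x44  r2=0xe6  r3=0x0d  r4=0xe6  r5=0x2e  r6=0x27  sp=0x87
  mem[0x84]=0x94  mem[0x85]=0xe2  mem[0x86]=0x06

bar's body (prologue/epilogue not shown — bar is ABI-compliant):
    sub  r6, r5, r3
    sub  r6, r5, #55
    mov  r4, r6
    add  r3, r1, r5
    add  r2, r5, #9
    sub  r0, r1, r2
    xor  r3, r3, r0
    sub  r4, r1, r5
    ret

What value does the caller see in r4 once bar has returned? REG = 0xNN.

prologue: push r2 -> mem[0x86]=0xe6, sp=0x86
prologue: push r3 -> mem[0x85]=0x0d, sp=0x85
prologue: push r4 -> mem[0x84]=0xe6, sp=0x84
prologue: push r6 -> mem[0x83]=0x27, sp=0x83
body[0] sub  r6, r5, r3 -> r6=0x21
body[1] sub  r6, r5, #55 -> r6=0xf7
body[2] mov  r4, r6 -> r4=0xf7
body[3] add  r3, r1, r5 -> r3=0x72
body[4] add  r2, r5, #9 -> r2=0x37
body[5] sub  r0, r1, r2 -> r0=0x0d
body[6] xor  r3, r3, r0 -> r3=0x7f
body[7] sub  r4, r1, r5 -> r4=0x16
epilogue: pop r6=0x27, sp=0x84
epilogue: pop r4=0xe6, sp=0x85
epilogue: pop r3=0x0d, sp=0x86
epilogue: pop r2=0xe6, sp=0x87
r4 is callee-saved -> restored

REG = 0xe6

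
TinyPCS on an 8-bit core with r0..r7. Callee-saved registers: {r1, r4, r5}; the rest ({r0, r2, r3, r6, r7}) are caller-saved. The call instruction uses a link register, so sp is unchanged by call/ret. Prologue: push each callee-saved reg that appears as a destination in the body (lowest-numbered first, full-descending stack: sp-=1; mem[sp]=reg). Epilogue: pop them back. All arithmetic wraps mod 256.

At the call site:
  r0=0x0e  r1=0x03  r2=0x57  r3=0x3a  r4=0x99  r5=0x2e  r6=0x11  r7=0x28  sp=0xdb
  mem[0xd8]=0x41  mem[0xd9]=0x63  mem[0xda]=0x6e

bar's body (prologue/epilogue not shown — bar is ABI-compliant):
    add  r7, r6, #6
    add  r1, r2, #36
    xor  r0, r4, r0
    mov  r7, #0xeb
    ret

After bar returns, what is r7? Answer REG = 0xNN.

prologue: push r1 -> mem[0xda]=0x03, sp=0xda
body[0] add  r7, r6, #6 -> r7=0x17
body[1] add  r1, r2, #36 -> r1=0x7b
body[2] xor  r0, r4, r0 -> r0=0x97
body[3] mov  r7, #0xeb -> r7=0xeb
epilogue: pop r1=0x03, sp=0xdb
r7 is caller-saved -> body value

REG = 0xeb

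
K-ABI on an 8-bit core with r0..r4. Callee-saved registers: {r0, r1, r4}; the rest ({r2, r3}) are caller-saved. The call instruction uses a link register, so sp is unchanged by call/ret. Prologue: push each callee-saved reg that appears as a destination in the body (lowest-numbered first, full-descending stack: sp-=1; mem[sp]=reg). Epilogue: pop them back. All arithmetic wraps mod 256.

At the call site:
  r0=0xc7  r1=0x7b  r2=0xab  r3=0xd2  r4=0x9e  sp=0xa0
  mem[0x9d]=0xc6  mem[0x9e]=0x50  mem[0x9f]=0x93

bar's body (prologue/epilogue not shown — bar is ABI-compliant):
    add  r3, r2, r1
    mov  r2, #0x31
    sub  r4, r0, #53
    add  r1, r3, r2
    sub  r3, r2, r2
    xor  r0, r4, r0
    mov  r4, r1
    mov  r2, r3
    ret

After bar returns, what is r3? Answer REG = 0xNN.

REG = 0x00

prologue: push r0 → mem[0x9f]=0xc7, sp=0x9f
prologue: push r1 → mem[0x9e]=0x7b, sp=0x9e
prologue: push r4 → mem[0x9d]=0x9e, sp=0x9d
body[0] add  r3, r2, r1 → r3=0x26
body[1] mov  r2, #0x31 → r2=0x31
body[2] sub  r4, r0, #53 → r4=0x92
body[3] add  r1, r3, r2 → r1=0x57
body[4] sub  r3, r2, r2 → r3=0x00
body[5] xor  r0, r4, r0 → r0=0x55
body[6] mov  r4, r1 → r4=0x57
body[7] mov  r2, r3 → r2=0x00
epilogue: pop r4=0x9e, sp=0x9e
epilogue: pop r1=0x7b, sp=0x9f
epilogue: pop r0=0xc7, sp=0xa0
r3 is caller-saved → body value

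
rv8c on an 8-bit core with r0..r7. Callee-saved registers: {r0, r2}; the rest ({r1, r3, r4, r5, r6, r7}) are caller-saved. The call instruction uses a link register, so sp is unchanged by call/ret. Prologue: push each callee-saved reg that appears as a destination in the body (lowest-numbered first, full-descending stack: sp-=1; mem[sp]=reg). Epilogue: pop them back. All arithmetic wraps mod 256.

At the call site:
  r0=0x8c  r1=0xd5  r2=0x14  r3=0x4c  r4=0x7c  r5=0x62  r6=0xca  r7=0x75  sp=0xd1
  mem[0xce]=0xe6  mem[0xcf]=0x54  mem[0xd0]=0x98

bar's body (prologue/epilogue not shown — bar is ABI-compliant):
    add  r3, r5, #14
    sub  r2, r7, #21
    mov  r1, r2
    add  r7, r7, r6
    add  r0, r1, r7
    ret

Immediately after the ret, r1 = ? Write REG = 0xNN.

REG = 0x60

prologue: push r0 → mem[0xd0]=0x8c, sp=0xd0
prologue: push r2 → mem[0xcf]=0x14, sp=0xcf
body[0] add  r3, r5, #14 → r3=0x70
body[1] sub  r2, r7, #21 → r2=0x60
body[2] mov  r1, r2 → r1=0x60
body[3] add  r7, r7, r6 → r7=0x3f
body[4] add  r0, r1, r7 → r0=0x9f
epilogue: pop r2=0x14, sp=0xd0
epilogue: pop r0=0x8c, sp=0xd1
r1 is caller-saved → body value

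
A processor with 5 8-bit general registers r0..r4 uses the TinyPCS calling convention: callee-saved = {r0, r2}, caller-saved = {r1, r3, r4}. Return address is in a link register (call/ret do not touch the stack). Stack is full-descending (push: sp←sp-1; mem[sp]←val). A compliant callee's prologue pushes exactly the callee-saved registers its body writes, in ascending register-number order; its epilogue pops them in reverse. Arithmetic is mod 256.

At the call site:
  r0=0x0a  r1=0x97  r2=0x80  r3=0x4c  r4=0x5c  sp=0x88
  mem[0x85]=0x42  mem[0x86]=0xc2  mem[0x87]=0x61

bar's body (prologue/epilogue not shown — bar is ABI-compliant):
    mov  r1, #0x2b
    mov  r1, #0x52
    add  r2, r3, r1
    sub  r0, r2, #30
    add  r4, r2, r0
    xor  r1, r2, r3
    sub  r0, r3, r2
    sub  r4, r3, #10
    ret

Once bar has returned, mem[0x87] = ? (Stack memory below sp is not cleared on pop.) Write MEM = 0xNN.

prologue: push r0 → mem[0x87]=0x0a, sp=0x87
prologue: push r2 → mem[0x86]=0x80, sp=0x86
body[0] mov  r1, #0x2b → r1=0x2b
body[1] mov  r1, #0x52 → r1=0x52
body[2] add  r2, r3, r1 → r2=0x9e
body[3] sub  r0, r2, #30 → r0=0x80
body[4] add  r4, r2, r0 → r4=0x1e
body[5] xor  r1, r2, r3 → r1=0xd2
body[6] sub  r0, r3, r2 → r0=0xae
body[7] sub  r4, r3, #10 → r4=0x42
epilogue: pop r2=0x80, sp=0x87
epilogue: pop r0=0x0a, sp=0x88
prologue pushed ['r0', 'r2'] at ['0x87', '0x86']

MEM = 0x0a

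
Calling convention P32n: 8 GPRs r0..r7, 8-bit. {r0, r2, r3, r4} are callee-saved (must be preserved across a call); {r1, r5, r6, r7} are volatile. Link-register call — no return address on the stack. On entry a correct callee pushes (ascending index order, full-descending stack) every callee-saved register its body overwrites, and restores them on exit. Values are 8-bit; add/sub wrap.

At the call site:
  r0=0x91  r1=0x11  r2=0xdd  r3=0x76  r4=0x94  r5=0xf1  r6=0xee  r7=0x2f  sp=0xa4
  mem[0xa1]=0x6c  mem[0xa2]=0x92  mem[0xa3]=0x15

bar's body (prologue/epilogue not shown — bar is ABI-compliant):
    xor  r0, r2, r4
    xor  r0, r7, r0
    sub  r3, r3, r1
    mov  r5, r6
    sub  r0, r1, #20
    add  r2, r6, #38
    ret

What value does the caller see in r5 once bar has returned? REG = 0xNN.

prologue: push r0 -> mem[0xa3]=0x91, sp=0xa3
prologue: push r2 -> mem[0xa2]=0xdd, sp=0xa2
prologue: push r3 -> mem[0xa1]=0x76, sp=0xa1
body[0] xor  r0, r2, r4 -> r0=0x49
body[1] xor  r0, r7, r0 -> r0=0x66
body[2] sub  r3, r3, r1 -> r3=0x65
body[3] mov  r5, r6 -> r5=0xee
body[4] sub  r0, r1, #20 -> r0=0xfd
body[5] add  r2, r6, #38 -> r2=0x14
epilogue: pop r3=0x76, sp=0xa2
epilogue: pop r2=0xdd, sp=0xa3
epilogue: pop r0=0x91, sp=0xa4
r5 is caller-saved -> body value

REG = 0xee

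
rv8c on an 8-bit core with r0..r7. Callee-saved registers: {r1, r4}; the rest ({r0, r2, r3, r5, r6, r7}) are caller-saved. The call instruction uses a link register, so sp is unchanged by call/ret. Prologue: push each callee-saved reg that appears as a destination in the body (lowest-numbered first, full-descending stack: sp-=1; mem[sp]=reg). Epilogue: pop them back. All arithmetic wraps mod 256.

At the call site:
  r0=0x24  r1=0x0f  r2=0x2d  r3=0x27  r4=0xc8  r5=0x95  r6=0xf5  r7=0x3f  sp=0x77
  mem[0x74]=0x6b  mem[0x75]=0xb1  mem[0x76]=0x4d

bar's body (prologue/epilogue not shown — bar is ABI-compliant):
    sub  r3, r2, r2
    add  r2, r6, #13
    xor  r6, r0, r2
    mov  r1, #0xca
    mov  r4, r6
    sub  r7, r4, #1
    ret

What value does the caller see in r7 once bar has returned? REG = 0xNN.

prologue: push r1 -> mem[0x76]=0x0f, sp=0x76
prologue: push r4 -> mem[0x75]=0xc8, sp=0x75
body[0] sub  r3, r2, r2 -> r3=0x00
body[1] add  r2, r6, #13 -> r2=0x02
body[2] xor  r6, r0, r2 -> r6=0x26
body[3] mov  r1, #0xca -> r1=0xca
body[4] mov  r4, r6 -> r4=0x26
body[5] sub  r7, r4, #1 -> r7=0x25
epilogue: pop r4=0xc8, sp=0x76
epilogue: pop r1=0x0f, sp=0x77
r7 is caller-saved -> body value

REG = 0x25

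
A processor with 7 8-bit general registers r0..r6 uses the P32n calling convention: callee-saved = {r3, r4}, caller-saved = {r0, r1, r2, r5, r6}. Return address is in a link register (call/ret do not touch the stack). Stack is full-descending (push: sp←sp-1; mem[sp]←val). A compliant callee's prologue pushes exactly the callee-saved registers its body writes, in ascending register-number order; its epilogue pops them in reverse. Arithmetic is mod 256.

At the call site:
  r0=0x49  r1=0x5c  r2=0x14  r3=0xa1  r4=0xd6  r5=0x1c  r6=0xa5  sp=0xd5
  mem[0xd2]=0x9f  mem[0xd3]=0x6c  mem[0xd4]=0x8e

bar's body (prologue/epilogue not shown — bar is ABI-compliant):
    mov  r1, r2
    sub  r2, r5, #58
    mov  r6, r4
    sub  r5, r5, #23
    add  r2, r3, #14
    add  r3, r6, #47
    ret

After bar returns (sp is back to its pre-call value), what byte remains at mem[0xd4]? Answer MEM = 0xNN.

MEM = 0xa1

prologue: push r3 → mem[0xd4]=0xa1, sp=0xd4
body[0] mov  r1, r2 → r1=0x14
body[1] sub  r2, r5, #58 → r2=0xe2
body[2] mov  r6, r4 → r6=0xd6
body[3] sub  r5, r5, #23 → r5=0x05
body[4] add  r2, r3, #14 → r2=0xaf
body[5] add  r3, r6, #47 → r3=0x05
epilogue: pop r3=0xa1, sp=0xd5
prologue pushed ['r3'] at ['0xd4']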